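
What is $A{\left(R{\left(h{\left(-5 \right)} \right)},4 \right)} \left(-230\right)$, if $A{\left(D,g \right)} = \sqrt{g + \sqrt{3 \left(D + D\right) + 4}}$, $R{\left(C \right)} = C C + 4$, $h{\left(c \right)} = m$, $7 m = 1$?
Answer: $- \frac{230 \sqrt{196 + 7 \sqrt{1378}}}{7} \approx -701.52$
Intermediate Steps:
$m = \frac{1}{7}$ ($m = \frac{1}{7} \cdot 1 = \frac{1}{7} \approx 0.14286$)
$h{\left(c \right)} = \frac{1}{7}$
$R{\left(C \right)} = 4 + C^{2}$ ($R{\left(C \right)} = C^{2} + 4 = 4 + C^{2}$)
$A{\left(D,g \right)} = \sqrt{g + \sqrt{4 + 6 D}}$ ($A{\left(D,g \right)} = \sqrt{g + \sqrt{3 \cdot 2 D + 4}} = \sqrt{g + \sqrt{6 D + 4}} = \sqrt{g + \sqrt{4 + 6 D}}$)
$A{\left(R{\left(h{\left(-5 \right)} \right)},4 \right)} \left(-230\right) = \sqrt{4 + \sqrt{2} \sqrt{2 + 3 \left(4 + \left(\frac{1}{7}\right)^{2}\right)}} \left(-230\right) = \sqrt{4 + \sqrt{2} \sqrt{2 + 3 \left(4 + \frac{1}{49}\right)}} \left(-230\right) = \sqrt{4 + \sqrt{2} \sqrt{2 + 3 \cdot \frac{197}{49}}} \left(-230\right) = \sqrt{4 + \sqrt{2} \sqrt{2 + \frac{591}{49}}} \left(-230\right) = \sqrt{4 + \sqrt{2} \sqrt{\frac{689}{49}}} \left(-230\right) = \sqrt{4 + \sqrt{2} \frac{\sqrt{689}}{7}} \left(-230\right) = \sqrt{4 + \frac{\sqrt{1378}}{7}} \left(-230\right) = - 230 \sqrt{4 + \frac{\sqrt{1378}}{7}}$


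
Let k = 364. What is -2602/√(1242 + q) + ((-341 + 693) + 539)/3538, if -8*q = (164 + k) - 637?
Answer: 891/3538 - 5204*√410/1435 ≈ -73.179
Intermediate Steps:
q = 109/8 (q = -((164 + 364) - 637)/8 = -(528 - 637)/8 = -⅛*(-109) = 109/8 ≈ 13.625)
-2602/√(1242 + q) + ((-341 + 693) + 539)/3538 = -2602/√(1242 + 109/8) + ((-341 + 693) + 539)/3538 = -2602*2*√410/1435 + (352 + 539)*(1/3538) = -2602*2*√410/1435 + 891*(1/3538) = -5204*√410/1435 + 891/3538 = 891/3538 - 5204*√410/1435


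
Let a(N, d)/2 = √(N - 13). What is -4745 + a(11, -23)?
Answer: -4745 + 2*I*√2 ≈ -4745.0 + 2.8284*I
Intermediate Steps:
a(N, d) = 2*√(-13 + N) (a(N, d) = 2*√(N - 13) = 2*√(-13 + N))
-4745 + a(11, -23) = -4745 + 2*√(-13 + 11) = -4745 + 2*√(-2) = -4745 + 2*(I*√2) = -4745 + 2*I*√2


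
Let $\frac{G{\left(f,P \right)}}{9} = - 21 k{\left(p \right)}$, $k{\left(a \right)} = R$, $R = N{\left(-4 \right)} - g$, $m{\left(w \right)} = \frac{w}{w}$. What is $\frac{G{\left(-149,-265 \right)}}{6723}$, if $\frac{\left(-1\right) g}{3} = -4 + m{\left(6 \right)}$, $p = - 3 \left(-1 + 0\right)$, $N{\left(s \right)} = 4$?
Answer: $\frac{35}{249} \approx 0.14056$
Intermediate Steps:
$p = 3$ ($p = \left(-3\right) \left(-1\right) = 3$)
$m{\left(w \right)} = 1$
$g = 9$ ($g = - 3 \left(-4 + 1\right) = \left(-3\right) \left(-3\right) = 9$)
$R = -5$ ($R = 4 - 9 = -5$)
$k{\left(a \right)} = -5$
$G{\left(f,P \right)} = 945$ ($G{\left(f,P \right)} = 9 \left(\left(-21\right) \left(-5\right)\right) = 9 \cdot 105 = 945$)
$\frac{G{\left(-149,-265 \right)}}{6723} = \frac{945}{6723} = 945 \cdot \frac{1}{6723} = \frac{35}{249}$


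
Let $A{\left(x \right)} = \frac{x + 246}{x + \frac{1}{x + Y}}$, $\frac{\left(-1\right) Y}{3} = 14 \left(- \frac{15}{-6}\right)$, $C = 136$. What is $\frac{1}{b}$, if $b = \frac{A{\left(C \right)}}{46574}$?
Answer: $\frac{98201279}{5921} \approx 16585.0$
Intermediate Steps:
$Y = -105$ ($Y = - 3 \cdot 14 \left(- \frac{15}{-6}\right) = - 3 \cdot 14 \left(\left(-15\right) \left(- \frac{1}{6}\right)\right) = - 3 \cdot 14 \cdot \frac{5}{2} = \left(-3\right) 35 = -105$)
$A{\left(x \right)} = \frac{246 + x}{x + \frac{1}{-105 + x}}$ ($A{\left(x \right)} = \frac{x + 246}{x + \frac{1}{x - 105}} = \frac{246 + x}{x + \frac{1}{-105 + x}}$)
$b = \frac{5921}{98201279}$ ($b = \frac{\frac{1}{1 + 136^{2} - 14280} \left(-25830 + 136^{2} + 141 \cdot 136\right)}{46574} = \frac{-25830 + 18496 + 19176}{1 + 18496 - 14280} \cdot \frac{1}{46574} = \frac{1}{4217} \cdot 11842 \cdot \frac{1}{46574} = \frac{11842}{4217} \cdot \frac{1}{46574} = \frac{5921}{98201279} \approx 6.0295 \cdot 10^{-5}$)
$\frac{1}{b} = \frac{1}{\frac{5921}{98201279}} = \frac{98201279}{5921}$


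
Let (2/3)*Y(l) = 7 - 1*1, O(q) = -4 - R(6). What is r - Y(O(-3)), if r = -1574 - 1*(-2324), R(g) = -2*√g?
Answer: 741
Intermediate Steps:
r = 750 (r = -1574 + 2324 = 750)
O(q) = -4 + 2*√6 (O(q) = -4 - (-2)*√6 = -4 + 2*√6)
Y(l) = 9 (Y(l) = 3*(7 - 1*1)/2 = 3*(7 - 1)/2 = (3/2)*6 = 9)
r - Y(O(-3)) = 750 - 1*9 = 750 - 9 = 741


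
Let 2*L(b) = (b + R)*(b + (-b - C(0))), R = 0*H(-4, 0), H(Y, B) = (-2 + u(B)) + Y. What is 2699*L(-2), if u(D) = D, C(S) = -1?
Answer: -2699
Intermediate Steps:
H(Y, B) = -2 + B + Y (H(Y, B) = (-2 + B) + Y = -2 + B + Y)
R = 0 (R = 0*(-2 + 0 - 4) = 0*(-6) = 0)
L(b) = b/2 (L(b) = ((b + 0)*(b + (-b - 1*(-1))))/2 = (b*(b + (-b + 1)))/2 = (b*(b + (1 - b)))/2 = (b*1)/2 = b/2)
2699*L(-2) = 2699*((½)*(-2)) = 2699*(-1) = -2699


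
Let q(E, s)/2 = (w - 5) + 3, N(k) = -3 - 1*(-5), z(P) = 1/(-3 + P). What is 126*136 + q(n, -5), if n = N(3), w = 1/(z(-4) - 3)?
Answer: 188445/11 ≈ 17131.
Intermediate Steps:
N(k) = 2 (N(k) = -3 + 5 = 2)
w = -7/22 (w = 1/(1/(-3 - 4) - 3) = 1/(1/(-7) - 3) = 1/(-1/7 - 3) = 1/(-22/7) = -7/22 ≈ -0.31818)
n = 2
q(E, s) = -51/11 (q(E, s) = 2*((-7/22 - 5) + 3) = 2*(-117/22 + 3) = 2*(-51/22) = -51/11)
126*136 + q(n, -5) = 126*136 - 51/11 = 17136 - 51/11 = 188445/11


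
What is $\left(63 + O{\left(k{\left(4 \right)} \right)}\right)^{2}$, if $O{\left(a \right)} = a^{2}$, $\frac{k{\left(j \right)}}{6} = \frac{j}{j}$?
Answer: $9801$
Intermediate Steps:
$k{\left(j \right)} = 6$ ($k{\left(j \right)} = 6 \frac{j}{j} = 6 \cdot 1 = 6$)
$\left(63 + O{\left(k{\left(4 \right)} \right)}\right)^{2} = \left(63 + 6^{2}\right)^{2} = \left(63 + 36\right)^{2} = 99^{2} = 9801$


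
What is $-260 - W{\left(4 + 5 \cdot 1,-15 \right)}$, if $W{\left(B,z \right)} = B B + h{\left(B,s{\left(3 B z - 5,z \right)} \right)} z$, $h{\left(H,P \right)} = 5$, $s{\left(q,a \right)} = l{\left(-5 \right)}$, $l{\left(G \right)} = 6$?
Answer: $-266$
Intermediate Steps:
$s{\left(q,a \right)} = 6$
$W{\left(B,z \right)} = B^{2} + 5 z$ ($W{\left(B,z \right)} = B B + 5 z = B^{2} + 5 z$)
$-260 - W{\left(4 + 5 \cdot 1,-15 \right)} = -260 - \left(\left(4 + 5 \cdot 1\right)^{2} + 5 \left(-15\right)\right) = -260 - \left(\left(4 + 5\right)^{2} - 75\right) = -260 - \left(9^{2} - 75\right) = -260 - \left(81 - 75\right) = -260 - 6 = -266$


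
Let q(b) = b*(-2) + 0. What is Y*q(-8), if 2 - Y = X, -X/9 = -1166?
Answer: -167872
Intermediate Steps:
X = 10494 (X = -9*(-1166) = 10494)
Y = -10492 (Y = 2 - 1*10494 = 2 - 10494 = -10492)
q(b) = -2*b (q(b) = -2*b + 0 = -2*b)
Y*q(-8) = -(-20984)*(-8) = -10492*16 = -167872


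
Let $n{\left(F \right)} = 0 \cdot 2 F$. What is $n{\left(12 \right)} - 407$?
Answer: $-407$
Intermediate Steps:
$n{\left(F \right)} = 0$ ($n{\left(F \right)} = 0 F = 0$)
$n{\left(12 \right)} - 407 = 0 - 407 = -407$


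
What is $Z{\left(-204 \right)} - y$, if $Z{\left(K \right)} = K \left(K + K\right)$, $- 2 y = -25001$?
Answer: $\frac{141463}{2} \approx 70732.0$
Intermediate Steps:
$y = \frac{25001}{2}$ ($y = \left(- \frac{1}{2}\right) \left(-25001\right) = \frac{25001}{2} \approx 12501.0$)
$Z{\left(K \right)} = 2 K^{2}$ ($Z{\left(K \right)} = K 2 K = 2 K^{2}$)
$Z{\left(-204 \right)} - y = 2 \left(-204\right)^{2} - \frac{25001}{2} = 2 \cdot 41616 - \frac{25001}{2} = 83232 - \frac{25001}{2} = \frac{141463}{2}$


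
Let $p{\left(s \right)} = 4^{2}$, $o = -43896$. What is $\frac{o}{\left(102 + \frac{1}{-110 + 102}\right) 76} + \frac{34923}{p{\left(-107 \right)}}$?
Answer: $\frac{539377983}{247760} \approx 2177.0$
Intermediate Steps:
$p{\left(s \right)} = 16$
$\frac{o}{\left(102 + \frac{1}{-110 + 102}\right) 76} + \frac{34923}{p{\left(-107 \right)}} = - \frac{43896}{\left(102 + \frac{1}{-110 + 102}\right) 76} + \frac{34923}{16} = - \frac{43896}{\left(102 + \frac{1}{-8}\right) 76} + 34923 \cdot \frac{1}{16} = - \frac{43896}{\left(102 - \frac{1}{8}\right) 76} + \frac{34923}{16} = - \frac{43896}{\frac{815}{8} \cdot 76} + \frac{34923}{16} = - \frac{43896}{\frac{15485}{2}} + \frac{34923}{16} = \left(-43896\right) \frac{2}{15485} + \frac{34923}{16} = - \frac{87792}{15485} + \frac{34923}{16} = \frac{539377983}{247760}$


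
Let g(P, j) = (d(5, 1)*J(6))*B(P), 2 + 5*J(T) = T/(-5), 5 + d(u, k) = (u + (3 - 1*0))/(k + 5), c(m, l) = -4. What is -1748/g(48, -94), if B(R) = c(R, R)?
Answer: 32775/176 ≈ 186.22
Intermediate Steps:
d(u, k) = -5 + (3 + u)/(5 + k) (d(u, k) = -5 + (u + (3 - 1*0))/(k + 5) = -5 + (u + (3 + 0))/(5 + k) = -5 + (u + 3)/(5 + k) = -5 + (3 + u)/(5 + k))
B(R) = -4
J(T) = -⅖ - T/25 (J(T) = -⅖ + (T/(-5))/5 = -⅖ + (T*(-⅕))/5 = -⅖ + (-T/5)/5 = -⅖ - T/25)
g(P, j) = -704/75 (g(P, j) = (((-22 + 5 - 5*1)/(5 + 1))*(-⅖ - 1/25*6))*(-4) = (((-22 + 5 - 5)/6)*(-⅖ - 6/25))*(-4) = (((⅙)*(-22))*(-16/25))*(-4) = -11/3*(-16/25)*(-4) = (176/75)*(-4) = -704/75)
-1748/g(48, -94) = -1748/(-704/75) = -1748*(-75/704) = 32775/176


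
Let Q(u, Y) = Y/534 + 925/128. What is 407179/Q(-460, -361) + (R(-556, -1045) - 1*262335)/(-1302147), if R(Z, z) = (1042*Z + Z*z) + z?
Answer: 1647310005373840/26501177367 ≈ 62160.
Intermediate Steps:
R(Z, z) = z + 1042*Z + Z*z
Q(u, Y) = 925/128 + Y/534 (Q(u, Y) = Y*(1/534) + 925*(1/128) = Y/534 + 925/128 = 925/128 + Y/534)
407179/Q(-460, -361) + (R(-556, -1045) - 1*262335)/(-1302147) = 407179/(925/128 + (1/534)*(-361)) + ((-1045 + 1042*(-556) - 556*(-1045)) - 1*262335)/(-1302147) = 407179/(925/128 - 361/534) + ((-1045 - 579352 + 581020) - 262335)*(-1/1302147) = 407179/(223871/34176) + (623 - 262335)*(-1/1302147) = 407179*(34176/223871) - 261712*(-1/1302147) = 13915749504/223871 + 23792/118377 = 1647310005373840/26501177367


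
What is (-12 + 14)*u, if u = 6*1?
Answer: 12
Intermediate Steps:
u = 6
(-12 + 14)*u = (-12 + 14)*6 = 2*6 = 12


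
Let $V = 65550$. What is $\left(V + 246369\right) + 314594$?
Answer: $626513$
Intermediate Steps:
$\left(V + 246369\right) + 314594 = \left(65550 + 246369\right) + 314594 = 311919 + 314594 = 626513$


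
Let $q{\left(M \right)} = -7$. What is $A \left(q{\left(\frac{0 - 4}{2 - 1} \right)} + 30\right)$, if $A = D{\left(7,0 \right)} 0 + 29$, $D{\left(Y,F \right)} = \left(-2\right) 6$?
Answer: $667$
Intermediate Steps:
$D{\left(Y,F \right)} = -12$
$A = 29$ ($A = \left(-12\right) 0 + 29 = 0 + 29 = 29$)
$A \left(q{\left(\frac{0 - 4}{2 - 1} \right)} + 30\right) = 29 \left(-7 + 30\right) = 29 \cdot 23 = 667$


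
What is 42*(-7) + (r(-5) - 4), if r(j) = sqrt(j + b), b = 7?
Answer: -298 + sqrt(2) ≈ -296.59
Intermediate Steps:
r(j) = sqrt(7 + j) (r(j) = sqrt(j + 7) = sqrt(7 + j))
42*(-7) + (r(-5) - 4) = 42*(-7) + (sqrt(7 - 5) - 4) = -294 + (sqrt(2) - 4) = -294 + (-4 + sqrt(2)) = -298 + sqrt(2)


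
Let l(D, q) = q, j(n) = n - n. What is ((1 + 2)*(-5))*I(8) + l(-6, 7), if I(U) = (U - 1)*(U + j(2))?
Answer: -833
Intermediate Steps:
j(n) = 0
I(U) = U*(-1 + U) (I(U) = (U - 1)*(U + 0) = (-1 + U)*U = U*(-1 + U))
((1 + 2)*(-5))*I(8) + l(-6, 7) = ((1 + 2)*(-5))*(8*(-1 + 8)) + 7 = (3*(-5))*(8*7) + 7 = -15*56 + 7 = -840 + 7 = -833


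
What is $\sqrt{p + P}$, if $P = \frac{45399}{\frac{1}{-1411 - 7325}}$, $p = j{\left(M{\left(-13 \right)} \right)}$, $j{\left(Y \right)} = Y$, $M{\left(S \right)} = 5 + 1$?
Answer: $i \sqrt{396605658} \approx 19915.0 i$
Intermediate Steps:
$M{\left(S \right)} = 6$
$p = 6$
$P = -396605664$ ($P = \frac{45399}{\frac{1}{-8736}} = \frac{45399}{- \frac{1}{8736}} = 45399 \left(-8736\right) = -396605664$)
$\sqrt{p + P} = \sqrt{6 - 396605664} = \sqrt{-396605658} = i \sqrt{396605658}$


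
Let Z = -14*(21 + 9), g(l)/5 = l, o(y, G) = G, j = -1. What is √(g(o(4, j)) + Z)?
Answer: 5*I*√17 ≈ 20.616*I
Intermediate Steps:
g(l) = 5*l
Z = -420 (Z = -14*30 = -420)
√(g(o(4, j)) + Z) = √(5*(-1) - 420) = √(-5 - 420) = √(-425) = 5*I*√17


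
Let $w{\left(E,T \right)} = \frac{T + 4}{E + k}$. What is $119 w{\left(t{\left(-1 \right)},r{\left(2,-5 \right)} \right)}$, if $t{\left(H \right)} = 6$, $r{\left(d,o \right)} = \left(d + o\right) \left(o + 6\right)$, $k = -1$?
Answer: $\frac{119}{5} \approx 23.8$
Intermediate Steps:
$r{\left(d,o \right)} = \left(6 + o\right) \left(d + o\right)$ ($r{\left(d,o \right)} = \left(d + o\right) \left(6 + o\right) = \left(6 + o\right) \left(d + o\right)$)
$w{\left(E,T \right)} = \frac{4 + T}{-1 + E}$ ($w{\left(E,T \right)} = \frac{T + 4}{E - 1} = \frac{4 + T}{-1 + E}$)
$119 w{\left(t{\left(-1 \right)},r{\left(2,-5 \right)} \right)} = 119 \frac{4 + \left(\left(-5\right)^{2} + 6 \cdot 2 + 6 \left(-5\right) + 2 \left(-5\right)\right)}{-1 + 6} = 119 \frac{4 + \left(25 + 12 - 30 - 10\right)}{5} = 119 \frac{4 - 3}{5} = 119 \cdot \frac{1}{5} \cdot 1 = 119 \cdot \frac{1}{5} = \frac{119}{5}$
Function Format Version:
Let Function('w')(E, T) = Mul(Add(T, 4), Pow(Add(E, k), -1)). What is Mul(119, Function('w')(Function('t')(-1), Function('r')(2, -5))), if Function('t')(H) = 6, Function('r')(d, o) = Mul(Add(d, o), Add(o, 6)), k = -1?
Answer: Rational(119, 5) ≈ 23.800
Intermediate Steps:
Function('r')(d, o) = Mul(Add(6, o), Add(d, o)) (Function('r')(d, o) = Mul(Add(d, o), Add(6, o)) = Mul(Add(6, o), Add(d, o)))
Function('w')(E, T) = Mul(Pow(Add(-1, E), -1), Add(4, T)) (Function('w')(E, T) = Mul(Add(T, 4), Pow(Add(E, -1), -1)) = Mul(Add(4, T), Pow(Add(-1, E), -1)) = Mul(Pow(Add(-1, E), -1), Add(4, T)))
Mul(119, Function('w')(Function('t')(-1), Function('r')(2, -5))) = Mul(119, Mul(Pow(Add(-1, 6), -1), Add(4, Add(Pow(-5, 2), Mul(6, 2), Mul(6, -5), Mul(2, -5))))) = Mul(119, Mul(Pow(5, -1), Add(4, Add(25, 12, -30, -10)))) = Mul(119, Mul(Rational(1, 5), Add(4, -3))) = Mul(119, Mul(Rational(1, 5), 1)) = Mul(119, Rational(1, 5)) = Rational(119, 5)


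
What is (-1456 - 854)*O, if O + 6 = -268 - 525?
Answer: 1845690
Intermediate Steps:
O = -799 (O = -6 + (-268 - 525) = -6 - 793 = -799)
(-1456 - 854)*O = (-1456 - 854)*(-799) = -2310*(-799) = 1845690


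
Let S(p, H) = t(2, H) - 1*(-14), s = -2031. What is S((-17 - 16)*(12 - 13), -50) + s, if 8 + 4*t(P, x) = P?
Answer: -4037/2 ≈ -2018.5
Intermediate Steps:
t(P, x) = -2 + P/4
S(p, H) = 25/2 (S(p, H) = (-2 + (¼)*2) - 1*(-14) = (-2 + ½) + 14 = -3/2 + 14 = 25/2)
S((-17 - 16)*(12 - 13), -50) + s = 25/2 - 2031 = -4037/2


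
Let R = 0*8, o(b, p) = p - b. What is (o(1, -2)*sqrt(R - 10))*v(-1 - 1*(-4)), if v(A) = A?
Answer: -9*I*sqrt(10) ≈ -28.461*I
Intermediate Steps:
R = 0
(o(1, -2)*sqrt(R - 10))*v(-1 - 1*(-4)) = ((-2 - 1*1)*sqrt(0 - 10))*(-1 - 1*(-4)) = ((-2 - 1)*sqrt(-10))*(-1 + 4) = -3*I*sqrt(10)*3 = -9*I*sqrt(10)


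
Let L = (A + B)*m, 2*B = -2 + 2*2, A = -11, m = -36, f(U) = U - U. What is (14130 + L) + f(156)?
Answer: 14490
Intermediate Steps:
f(U) = 0
B = 1 (B = (-2 + 2*2)/2 = (-2 + 4)/2 = (½)*2 = 1)
L = 360 (L = (-11 + 1)*(-36) = -10*(-36) = 360)
(14130 + L) + f(156) = (14130 + 360) + 0 = 14490 + 0 = 14490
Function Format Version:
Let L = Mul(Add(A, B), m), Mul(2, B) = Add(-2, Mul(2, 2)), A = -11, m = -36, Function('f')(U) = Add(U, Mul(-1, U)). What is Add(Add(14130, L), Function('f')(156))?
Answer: 14490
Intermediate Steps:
Function('f')(U) = 0
B = 1 (B = Mul(Rational(1, 2), Add(-2, Mul(2, 2))) = Mul(Rational(1, 2), Add(-2, 4)) = Mul(Rational(1, 2), 2) = 1)
L = 360 (L = Mul(Add(-11, 1), -36) = Mul(-10, -36) = 360)
Add(Add(14130, L), Function('f')(156)) = Add(Add(14130, 360), 0) = Add(14490, 0) = 14490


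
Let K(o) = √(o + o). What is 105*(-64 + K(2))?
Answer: -6510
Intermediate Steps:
K(o) = √2*√o (K(o) = √(2*o) = √2*√o)
105*(-64 + K(2)) = 105*(-64 + √2*√2) = 105*(-64 + 2) = 105*(-62) = -6510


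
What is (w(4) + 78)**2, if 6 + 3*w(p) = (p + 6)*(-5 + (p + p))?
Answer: 7396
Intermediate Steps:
w(p) = -2 + (-5 + 2*p)*(6 + p)/3 (w(p) = -2 + ((p + 6)*(-5 + (p + p)))/3 = -2 + ((6 + p)*(-5 + 2*p))/3 = -2 + ((-5 + 2*p)*(6 + p))/3 = -2 + (-5 + 2*p)*(6 + p)/3)
(w(4) + 78)**2 = ((-12 + (2/3)*4**2 + (7/3)*4) + 78)**2 = ((-12 + (2/3)*16 + 28/3) + 78)**2 = ((-12 + 32/3 + 28/3) + 78)**2 = (8 + 78)**2 = 86**2 = 7396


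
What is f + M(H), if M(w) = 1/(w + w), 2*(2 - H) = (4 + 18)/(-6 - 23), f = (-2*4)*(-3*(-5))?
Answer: -16531/138 ≈ -119.79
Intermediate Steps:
f = -120 (f = -8*15 = -120)
H = 69/29 (H = 2 - (4 + 18)/(2*(-6 - 23)) = 2 - 11/(-29) = 2 - 11*(-1)/29 = 2 - ½*(-22/29) = 2 + 11/29 = 69/29 ≈ 2.3793)
M(w) = 1/(2*w)
f + M(H) = -120 + 1/(2*(69/29)) = -120 + (½)*(29/69) = -120 + 29/138 = -16531/138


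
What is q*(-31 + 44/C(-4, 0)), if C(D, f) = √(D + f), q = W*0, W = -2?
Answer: 0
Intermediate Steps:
q = 0 (q = -2*0 = 0)
q*(-31 + 44/C(-4, 0)) = 0*(-31 + 44/(√(-4 + 0))) = 0*(-31 + 44/(√(-4))) = 0*(-31 + 44/((2*I))) = 0*(-31 + 44*(-I/2)) = 0*(-31 - 22*I) = 0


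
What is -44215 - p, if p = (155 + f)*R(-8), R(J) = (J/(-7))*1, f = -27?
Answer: -310529/7 ≈ -44361.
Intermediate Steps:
R(J) = -J/7 (R(J) = (J*(-⅐))*1 = -J/7*1 = -J/7)
p = 1024/7 (p = (155 - 27)*(-⅐*(-8)) = 128*(8/7) = 1024/7 ≈ 146.29)
-44215 - p = -44215 - 1*1024/7 = -44215 - 1024/7 = -310529/7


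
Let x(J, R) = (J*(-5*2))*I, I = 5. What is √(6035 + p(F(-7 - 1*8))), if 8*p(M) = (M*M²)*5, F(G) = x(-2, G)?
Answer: 3*√70115 ≈ 794.38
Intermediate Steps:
x(J, R) = -50*J (x(J, R) = (J*(-5*2))*5 = (J*(-10))*5 = -10*J*5 = -50*J)
F(G) = 100 (F(G) = -50*(-2) = 100)
p(M) = 5*M³/8 (p(M) = ((M*M²)*5)/8 = (M³*5)/8 = (5*M³)/8 = 5*M³/8)
√(6035 + p(F(-7 - 1*8))) = √(6035 + (5/8)*100³) = √(6035 + (5/8)*1000000) = √(6035 + 625000) = √631035 = 3*√70115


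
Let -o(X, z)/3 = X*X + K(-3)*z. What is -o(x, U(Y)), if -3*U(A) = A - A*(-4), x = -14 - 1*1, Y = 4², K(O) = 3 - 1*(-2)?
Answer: 275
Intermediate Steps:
K(O) = 5 (K(O) = 3 + 2 = 5)
Y = 16
x = -15 (x = -14 - 1 = -15)
U(A) = -5*A/3 (U(A) = -(A - A*(-4))/3 = -(A - (-4)*A)/3 = -(A + 4*A)/3 = -5*A/3)
o(X, z) = -15*z - 3*X² (o(X, z) = -3*(X*X + 5*z) = -3*(X² + 5*z) = -15*z - 3*X²)
-o(x, U(Y)) = -(-(-25)*16 - 3*(-15)²) = -(-15*(-80/3) - 3*225) = -(400 - 675) = -1*(-275) = 275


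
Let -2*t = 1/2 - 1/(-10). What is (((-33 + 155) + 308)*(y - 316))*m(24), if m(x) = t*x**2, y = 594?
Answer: -20656512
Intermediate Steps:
t = -3/10 (t = -(1/2 - 1/(-10))/2 = -(1*(1/2) - 1*(-1/10))/2 = -(1/2 + 1/10)/2 = -1/2*3/5 = -3/10 ≈ -0.30000)
m(x) = -3*x**2/10
(((-33 + 155) + 308)*(y - 316))*m(24) = (((-33 + 155) + 308)*(594 - 316))*(-3/10*24**2) = ((122 + 308)*278)*(-3/10*576) = (430*278)*(-864/5) = 119540*(-864/5) = -20656512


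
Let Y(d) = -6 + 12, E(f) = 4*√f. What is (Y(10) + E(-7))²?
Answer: -76 + 48*I*√7 ≈ -76.0 + 127.0*I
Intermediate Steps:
Y(d) = 6
(Y(10) + E(-7))² = (6 + 4*√(-7))² = (6 + 4*(I*√7))² = (6 + 4*I*√7)²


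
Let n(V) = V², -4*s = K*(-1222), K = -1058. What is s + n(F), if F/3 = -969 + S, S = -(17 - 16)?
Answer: 8144881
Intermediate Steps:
S = -1 (S = -1*1 = -1)
s = -323219 (s = -(-529)*(-1222)/2 = -¼*1292876 = -323219)
F = -2910 (F = 3*(-969 - 1) = 3*(-970) = -2910)
s + n(F) = -323219 + (-2910)² = -323219 + 8468100 = 8144881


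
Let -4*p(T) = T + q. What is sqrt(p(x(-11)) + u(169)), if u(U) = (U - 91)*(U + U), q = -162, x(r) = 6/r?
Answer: sqrt(3194961)/11 ≈ 162.50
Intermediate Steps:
p(T) = 81/2 - T/4 (p(T) = -(T - 162)/4 = -(-162 + T)/4 = 81/2 - T/4)
u(U) = 2*U*(-91 + U) (u(U) = (-91 + U)*(2*U) = 2*U*(-91 + U))
sqrt(p(x(-11)) + u(169)) = sqrt((81/2 - 3/(2*(-11))) + 2*169*(-91 + 169)) = sqrt((81/2 - 3*(-1)/(2*11)) + 2*169*78) = sqrt((81/2 - 1/4*(-6/11)) + 26364) = sqrt((81/2 + 3/22) + 26364) = sqrt(447/11 + 26364) = sqrt(290451/11) = sqrt(3194961)/11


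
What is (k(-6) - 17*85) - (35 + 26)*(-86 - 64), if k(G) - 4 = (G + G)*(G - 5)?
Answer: 7841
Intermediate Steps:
k(G) = 4 + 2*G*(-5 + G) (k(G) = 4 + (G + G)*(G - 5) = 4 + (2*G)*(-5 + G) = 4 + 2*G*(-5 + G))
(k(-6) - 17*85) - (35 + 26)*(-86 - 64) = ((4 - 10*(-6) + 2*(-6)²) - 17*85) - (35 + 26)*(-86 - 64) = ((4 + 60 + 2*36) - 1445) - 61*(-150) = ((4 + 60 + 72) - 1445) - 1*(-9150) = (136 - 1445) + 9150 = -1309 + 9150 = 7841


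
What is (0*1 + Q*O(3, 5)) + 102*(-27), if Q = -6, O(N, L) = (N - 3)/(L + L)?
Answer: -2754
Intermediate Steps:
O(N, L) = (-3 + N)/(2*L) (O(N, L) = (-3 + N)/((2*L)) = (-3 + N)*(1/(2*L)) = (-3 + N)/(2*L))
(0*1 + Q*O(3, 5)) + 102*(-27) = (0*1 - 3*(-3 + 3)/5) + 102*(-27) = (0 - 3*0/5) - 2754 = (0 - 6*0) - 2754 = (0 + 0) - 2754 = 0 - 2754 = -2754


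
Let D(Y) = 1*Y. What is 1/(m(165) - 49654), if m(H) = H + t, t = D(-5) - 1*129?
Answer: -1/49623 ≈ -2.0152e-5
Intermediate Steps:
D(Y) = Y
t = -134 (t = -5 - 1*129 = -5 - 129 = -134)
m(H) = -134 + H (m(H) = H - 134 = -134 + H)
1/(m(165) - 49654) = 1/((-134 + 165) - 49654) = 1/(31 - 49654) = 1/(-49623) = -1/49623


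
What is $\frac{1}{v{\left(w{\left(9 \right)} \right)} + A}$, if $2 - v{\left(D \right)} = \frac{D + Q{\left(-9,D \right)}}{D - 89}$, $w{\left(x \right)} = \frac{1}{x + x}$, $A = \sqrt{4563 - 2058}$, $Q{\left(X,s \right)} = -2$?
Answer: $- \frac{5070367}{6410788616} + \frac{2563201 \sqrt{2505}}{6410788616} \approx 0.01922$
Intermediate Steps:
$A = \sqrt{2505} \approx 50.05$
$w{\left(x \right)} = \frac{1}{2 x}$
$v{\left(D \right)} = 2 - \frac{-2 + D}{-89 + D}$ ($v{\left(D \right)} = 2 - \frac{D - 2}{D - 89} = 2 - \frac{-2 + D}{-89 + D}$)
$\frac{1}{v{\left(w{\left(9 \right)} \right)} + A} = \frac{1}{\frac{-176 + \frac{1}{2 \cdot 9}}{-89 + \frac{1}{2 \cdot 9}} + \sqrt{2505}} = \frac{1}{\frac{-176 + \frac{1}{2} \cdot \frac{1}{9}}{-89 + \frac{1}{2} \cdot \frac{1}{9}} + \sqrt{2505}} = \frac{1}{\frac{-176 + \frac{1}{18}}{-89 + \frac{1}{18}} + \sqrt{2505}} = \frac{1}{\frac{1}{- \frac{1601}{18}} \left(- \frac{3167}{18}\right) + \sqrt{2505}} = \frac{1}{\left(- \frac{18}{1601}\right) \left(- \frac{3167}{18}\right) + \sqrt{2505}} = \frac{1}{\frac{3167}{1601} + \sqrt{2505}}$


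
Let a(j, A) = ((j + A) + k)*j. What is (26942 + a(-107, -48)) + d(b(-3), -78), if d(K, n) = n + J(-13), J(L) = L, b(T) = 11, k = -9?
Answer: 44399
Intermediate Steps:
d(K, n) = -13 + n (d(K, n) = n - 13 = -13 + n)
a(j, A) = j*(-9 + A + j) (a(j, A) = ((j + A) - 9)*j = ((A + j) - 9)*j = (-9 + A + j)*j = j*(-9 + A + j))
(26942 + a(-107, -48)) + d(b(-3), -78) = (26942 - 107*(-9 - 48 - 107)) + (-13 - 78) = (26942 - 107*(-164)) - 91 = (26942 + 17548) - 91 = 44490 - 91 = 44399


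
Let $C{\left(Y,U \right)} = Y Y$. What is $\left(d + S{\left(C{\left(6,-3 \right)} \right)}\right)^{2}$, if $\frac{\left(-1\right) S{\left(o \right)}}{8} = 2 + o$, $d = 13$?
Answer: $84681$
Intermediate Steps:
$C{\left(Y,U \right)} = Y^{2}$
$S{\left(o \right)} = -16 - 8 o$ ($S{\left(o \right)} = - 8 \left(2 + o\right) = -16 - 8 o$)
$\left(d + S{\left(C{\left(6,-3 \right)} \right)}\right)^{2} = \left(13 - \left(16 + 8 \cdot 6^{2}\right)\right)^{2} = \left(13 - 304\right)^{2} = \left(-291\right)^{2} = 84681$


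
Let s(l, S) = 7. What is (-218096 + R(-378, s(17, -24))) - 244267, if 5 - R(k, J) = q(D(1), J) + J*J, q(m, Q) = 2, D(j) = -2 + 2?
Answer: -462409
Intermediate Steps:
D(j) = 0
R(k, J) = 3 - J² (R(k, J) = 5 - (2 + J*J) = 5 - (2 + J²) = 5 + (-2 - J²) = 3 - J²)
(-218096 + R(-378, s(17, -24))) - 244267 = (-218096 + (3 - 1*7²)) - 244267 = (-218096 + (3 - 1*49)) - 244267 = (-218096 + (3 - 49)) - 244267 = (-218096 - 46) - 244267 = -218142 - 244267 = -462409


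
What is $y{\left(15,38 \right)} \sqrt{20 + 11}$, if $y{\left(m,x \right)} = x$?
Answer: $38 \sqrt{31} \approx 211.57$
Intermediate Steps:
$y{\left(15,38 \right)} \sqrt{20 + 11} = 38 \sqrt{20 + 11} = 38 \sqrt{31}$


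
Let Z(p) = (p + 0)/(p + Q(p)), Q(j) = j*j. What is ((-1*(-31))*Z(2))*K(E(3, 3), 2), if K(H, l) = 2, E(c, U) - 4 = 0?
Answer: 62/3 ≈ 20.667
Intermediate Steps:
E(c, U) = 4 (E(c, U) = 4 + 0 = 4)
Q(j) = j**2
Z(p) = p/(p + p**2) (Z(p) = (p + 0)/(p + p**2) = p/(p + p**2))
((-1*(-31))*Z(2))*K(E(3, 3), 2) = ((-1*(-31))/(1 + 2))*2 = (31/3)*2 = 62/3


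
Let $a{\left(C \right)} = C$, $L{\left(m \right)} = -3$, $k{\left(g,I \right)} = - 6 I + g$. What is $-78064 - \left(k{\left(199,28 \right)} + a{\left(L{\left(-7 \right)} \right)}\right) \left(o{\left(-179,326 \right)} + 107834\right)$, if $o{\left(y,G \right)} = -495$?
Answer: $-3083556$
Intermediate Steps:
$k{\left(g,I \right)} = g - 6 I$
$-78064 - \left(k{\left(199,28 \right)} + a{\left(L{\left(-7 \right)} \right)}\right) \left(o{\left(-179,326 \right)} + 107834\right) = -78064 - \left(\left(199 - 168\right) - 3\right) \left(-495 + 107834\right) = -78064 - \left(\left(199 - 168\right) - 3\right) 107339 = -78064 - \left(31 - 3\right) 107339 = -78064 - 28 \cdot 107339 = -78064 - 3005492 = -3083556$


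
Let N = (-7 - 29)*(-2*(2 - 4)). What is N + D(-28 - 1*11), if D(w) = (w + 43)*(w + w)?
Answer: -456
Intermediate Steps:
D(w) = 2*w*(43 + w) (D(w) = (43 + w)*(2*w) = 2*w*(43 + w))
N = -144 (N = -(-72)*(-2) = -36*4 = -144)
N + D(-28 - 1*11) = -144 + 2*(-28 - 1*11)*(43 + (-28 - 1*11)) = -144 + 2*(-28 - 11)*(43 + (-28 - 11)) = -144 + 2*(-39)*(43 - 39) = -144 + 2*(-39)*4 = -144 - 312 = -456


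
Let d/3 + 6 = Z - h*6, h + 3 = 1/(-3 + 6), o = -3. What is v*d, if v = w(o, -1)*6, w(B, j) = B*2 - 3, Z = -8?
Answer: -324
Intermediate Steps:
w(B, j) = -3 + 2*B (w(B, j) = 2*B - 3 = -3 + 2*B)
h = -8/3 (h = -3 + 1/(-3 + 6) = -3 + 1/3 = -3 + ⅓ = -8/3 ≈ -2.6667)
v = -54 (v = (-3 + 2*(-3))*6 = (-3 - 6)*6 = -9*6 = -54)
d = 6 (d = -18 + 3*(-8 - (-8)*6/3) = -18 + 3*(-8 - 1*(-16)) = -18 + 3*(-8 + 16) = -18 + 3*8 = -18 + 24 = 6)
v*d = -54*6 = -324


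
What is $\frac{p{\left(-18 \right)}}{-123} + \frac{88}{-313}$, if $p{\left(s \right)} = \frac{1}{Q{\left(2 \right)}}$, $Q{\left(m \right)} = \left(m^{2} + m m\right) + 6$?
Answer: $- \frac{151849}{538986} \approx -0.28173$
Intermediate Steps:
$Q{\left(m \right)} = 6 + 2 m^{2}$ ($Q{\left(m \right)} = \left(m^{2} + m^{2}\right) + 6 = 2 m^{2} + 6 = 6 + 2 m^{2}$)
$p{\left(s \right)} = \frac{1}{14}$ ($p{\left(s \right)} = \frac{1}{6 + 2 \cdot 2^{2}} = \frac{1}{6 + 2 \cdot 4} = \frac{1}{6 + 8} = \frac{1}{14}$)
$\frac{p{\left(-18 \right)}}{-123} + \frac{88}{-313} = \frac{1}{14 \left(-123\right)} + \frac{88}{-313} = \frac{1}{14} \left(- \frac{1}{123}\right) + 88 \left(- \frac{1}{313}\right) = - \frac{1}{1722} - \frac{88}{313} = - \frac{151849}{538986}$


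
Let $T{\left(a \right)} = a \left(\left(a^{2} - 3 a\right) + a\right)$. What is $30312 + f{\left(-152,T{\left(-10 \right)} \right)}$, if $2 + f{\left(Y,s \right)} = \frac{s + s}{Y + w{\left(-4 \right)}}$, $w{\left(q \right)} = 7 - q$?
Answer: $\frac{1425370}{47} \approx 30327.0$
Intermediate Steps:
$T{\left(a \right)} = a \left(a^{2} - 2 a\right)$
$f{\left(Y,s \right)} = -2 + \frac{2 s}{11 + Y}$ ($f{\left(Y,s \right)} = -2 + \frac{s + s}{Y + \left(7 - -4\right)} = -2 + \frac{2 s}{Y + \left(7 + 4\right)} = -2 + \frac{2 s}{Y + 11} = -2 + \frac{2 s}{11 + Y}$)
$30312 + f{\left(-152,T{\left(-10 \right)} \right)} = 30312 + \frac{2 \left(-11 + \left(-10\right)^{2} \left(-2 - 10\right) - -152\right)}{11 - 152} = 30312 + \frac{2 \left(-11 + 100 \left(-12\right) + 152\right)}{-141} = 30312 + 2 \left(- \frac{1}{141}\right) \left(-11 - 1200 + 152\right) = 30312 + 2 \left(- \frac{1}{141}\right) \left(-1059\right) = 30312 + \frac{706}{47} = \frac{1425370}{47}$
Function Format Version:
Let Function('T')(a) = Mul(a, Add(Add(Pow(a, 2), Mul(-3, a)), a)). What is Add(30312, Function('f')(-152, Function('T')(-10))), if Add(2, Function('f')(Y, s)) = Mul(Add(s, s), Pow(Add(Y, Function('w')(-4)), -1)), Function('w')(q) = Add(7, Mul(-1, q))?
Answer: Rational(1425370, 47) ≈ 30327.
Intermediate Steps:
Function('T')(a) = Mul(a, Add(Pow(a, 2), Mul(-2, a)))
Function('f')(Y, s) = Add(-2, Mul(2, s, Pow(Add(11, Y), -1))) (Function('f')(Y, s) = Add(-2, Mul(Add(s, s), Pow(Add(Y, Add(7, Mul(-1, -4))), -1))) = Add(-2, Mul(Mul(2, s), Pow(Add(Y, Add(7, 4)), -1))) = Add(-2, Mul(Mul(2, s), Pow(Add(Y, 11), -1))) = Add(-2, Mul(Mul(2, s), Pow(Add(11, Y), -1))) = Add(-2, Mul(2, s, Pow(Add(11, Y), -1))))
Add(30312, Function('f')(-152, Function('T')(-10))) = Add(30312, Mul(2, Pow(Add(11, -152), -1), Add(-11, Mul(Pow(-10, 2), Add(-2, -10)), Mul(-1, -152)))) = Add(30312, Mul(2, Pow(-141, -1), Add(-11, Mul(100, -12), 152))) = Add(30312, Mul(2, Rational(-1, 141), Add(-11, -1200, 152))) = Add(30312, Mul(2, Rational(-1, 141), -1059)) = Add(30312, Rational(706, 47)) = Rational(1425370, 47)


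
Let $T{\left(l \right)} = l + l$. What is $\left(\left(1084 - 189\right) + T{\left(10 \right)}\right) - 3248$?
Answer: $-2333$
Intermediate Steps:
$T{\left(l \right)} = 2 l$
$\left(\left(1084 - 189\right) + T{\left(10 \right)}\right) - 3248 = \left(\left(1084 - 189\right) + 2 \cdot 10\right) - 3248 = \left(895 + 20\right) - 3248 = 915 - 3248 = -2333$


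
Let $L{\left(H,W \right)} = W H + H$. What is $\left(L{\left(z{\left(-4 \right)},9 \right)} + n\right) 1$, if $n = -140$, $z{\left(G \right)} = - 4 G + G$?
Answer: $-20$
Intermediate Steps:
$z{\left(G \right)} = - 3 G$
$L{\left(H,W \right)} = H + H W$ ($L{\left(H,W \right)} = H W + H = H + H W$)
$\left(L{\left(z{\left(-4 \right)},9 \right)} + n\right) 1 = \left(\left(-3\right) \left(-4\right) \left(1 + 9\right) - 140\right) 1 = \left(12 \cdot 10 - 140\right) 1 = \left(120 - 140\right) 1 = \left(-20\right) 1 = -20$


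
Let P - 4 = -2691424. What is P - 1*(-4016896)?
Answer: 1325476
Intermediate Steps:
P = -2691420 (P = 4 - 2691424 = -2691420)
P - 1*(-4016896) = -2691420 - 1*(-4016896) = -2691420 + 4016896 = 1325476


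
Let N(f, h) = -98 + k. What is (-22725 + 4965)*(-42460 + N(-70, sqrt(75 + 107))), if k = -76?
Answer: 757179840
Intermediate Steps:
N(f, h) = -174 (N(f, h) = -98 - 76 = -174)
(-22725 + 4965)*(-42460 + N(-70, sqrt(75 + 107))) = (-22725 + 4965)*(-42460 - 174) = -17760*(-42634) = 757179840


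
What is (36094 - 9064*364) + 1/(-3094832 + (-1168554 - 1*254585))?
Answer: -14743052003143/4517971 ≈ -3.2632e+6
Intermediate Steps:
(36094 - 9064*364) + 1/(-3094832 + (-1168554 - 1*254585)) = (36094 - 3299296) + 1/(-3094832 + (-1168554 - 254585)) = -3263202 + 1/(-3094832 - 1423139) = -3263202 + 1/(-4517971) = -3263202 - 1/4517971 = -14743052003143/4517971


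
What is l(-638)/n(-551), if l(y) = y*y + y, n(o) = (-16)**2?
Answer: 203203/128 ≈ 1587.5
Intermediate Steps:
n(o) = 256
l(y) = y + y**2 (l(y) = y**2 + y = y + y**2)
l(-638)/n(-551) = -638*(1 - 638)/256 = -638*(-637)*(1/256) = 406406*(1/256) = 203203/128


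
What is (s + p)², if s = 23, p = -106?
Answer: 6889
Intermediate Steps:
(s + p)² = (23 - 106)² = (-83)² = 6889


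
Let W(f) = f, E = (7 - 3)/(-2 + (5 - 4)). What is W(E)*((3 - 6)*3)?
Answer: 36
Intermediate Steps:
E = -4 (E = 4/(-2 + 1) = 4/(-1) = 4*(-1) = -4)
W(E)*((3 - 6)*3) = -4*(3 - 6)*3 = -(-12)*3 = -4*(-9) = 36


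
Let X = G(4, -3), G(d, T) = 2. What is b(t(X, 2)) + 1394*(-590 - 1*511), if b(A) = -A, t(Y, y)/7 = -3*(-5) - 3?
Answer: -1534878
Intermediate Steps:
X = 2
t(Y, y) = 84 (t(Y, y) = 7*(-3*(-5) - 3) = 7*(15 - 3) = 7*12 = 84)
b(t(X, 2)) + 1394*(-590 - 1*511) = -1*84 + 1394*(-590 - 1*511) = -84 + 1394*(-590 - 511) = -84 + 1394*(-1101) = -84 - 1534794 = -1534878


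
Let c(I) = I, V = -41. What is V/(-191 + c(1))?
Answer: 41/190 ≈ 0.21579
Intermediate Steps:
V/(-191 + c(1)) = -41/(-191 + 1) = -41/(-190) = -41*(-1/190) = 41/190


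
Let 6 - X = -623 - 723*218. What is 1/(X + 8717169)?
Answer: 1/8875412 ≈ 1.1267e-7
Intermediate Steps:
X = 158243 (X = 6 - (-623 - 723*218) = 6 - (-623 - 157614) = 6 - 1*(-158237) = 6 + 158237 = 158243)
1/(X + 8717169) = 1/(158243 + 8717169) = 1/8875412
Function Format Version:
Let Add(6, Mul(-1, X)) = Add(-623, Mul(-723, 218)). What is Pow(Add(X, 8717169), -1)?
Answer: Rational(1, 8875412) ≈ 1.1267e-7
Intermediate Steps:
X = 158243 (X = Add(6, Mul(-1, Add(-623, Mul(-723, 218)))) = Add(6, Mul(-1, Add(-623, -157614))) = Add(6, Mul(-1, -158237)) = Add(6, 158237) = 158243)
Pow(Add(X, 8717169), -1) = Pow(Add(158243, 8717169), -1) = Pow(8875412, -1) = Rational(1, 8875412)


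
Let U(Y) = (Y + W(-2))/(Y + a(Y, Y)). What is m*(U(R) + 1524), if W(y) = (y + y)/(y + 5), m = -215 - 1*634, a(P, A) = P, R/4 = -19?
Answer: -24591851/19 ≈ -1.2943e+6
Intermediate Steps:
R = -76 (R = 4*(-19) = -76)
m = -849 (m = -215 - 634 = -849)
W(y) = 2*y/(5 + y) (W(y) = (2*y)/(5 + y) = 2*y/(5 + y))
U(Y) = (-4/3 + Y)/(2*Y) (U(Y) = (Y + 2*(-2)/(5 - 2))/(Y + Y) = (Y + 2*(-2)/3)/((2*Y)) = (Y + 2*(-2)*(1/3))*(1/(2*Y)) = (Y - 4/3)*(1/(2*Y)) = (-4/3 + Y)*(1/(2*Y)) = (-4/3 + Y)/(2*Y))
m*(U(R) + 1524) = -849*((1/6)*(-4 + 3*(-76))/(-76) + 1524) = -849*((1/6)*(-1/76)*(-4 - 228) + 1524) = -849*((1/6)*(-1/76)*(-232) + 1524) = -849*(29/57 + 1524) = -849*86897/57 = -24591851/19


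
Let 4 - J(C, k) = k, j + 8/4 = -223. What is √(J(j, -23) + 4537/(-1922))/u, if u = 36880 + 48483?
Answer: √94714/5292506 ≈ 5.8149e-5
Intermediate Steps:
j = -225 (j = -2 - 223 = -225)
J(C, k) = 4 - k
u = 85363
√(J(j, -23) + 4537/(-1922))/u = √((4 - 1*(-23)) + 4537/(-1922))/85363 = √((4 + 23) + 4537*(-1/1922))*(1/85363) = √(27 - 4537/1922)*(1/85363) = √(47357/1922)*(1/85363) = (√94714/62)*(1/85363) = √94714/5292506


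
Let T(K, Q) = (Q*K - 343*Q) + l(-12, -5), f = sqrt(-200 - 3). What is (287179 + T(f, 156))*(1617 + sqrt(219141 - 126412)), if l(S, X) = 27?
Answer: 2*(1617 + sqrt(92729))*(116849 + 78*I*sqrt(203)) ≈ 4.4905e+8 + 4.2709e+6*I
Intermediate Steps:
f = I*sqrt(203) (f = sqrt(-203) = I*sqrt(203) ≈ 14.248*I)
T(K, Q) = 27 - 343*Q + K*Q (T(K, Q) = (Q*K - 343*Q) + 27 = (K*Q - 343*Q) + 27 = (-343*Q + K*Q) + 27 = 27 - 343*Q + K*Q)
(287179 + T(f, 156))*(1617 + sqrt(219141 - 126412)) = (287179 + (27 - 343*156 + (I*sqrt(203))*156))*(1617 + sqrt(219141 - 126412)) = (287179 + (27 - 53508 + 156*I*sqrt(203)))*(1617 + sqrt(92729)) = (287179 + (-53481 + 156*I*sqrt(203)))*(1617 + sqrt(92729)) = (233698 + 156*I*sqrt(203))*(1617 + sqrt(92729)) = (1617 + sqrt(92729))*(233698 + 156*I*sqrt(203))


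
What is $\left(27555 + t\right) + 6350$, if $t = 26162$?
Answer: $60067$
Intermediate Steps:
$\left(27555 + t\right) + 6350 = \left(27555 + 26162\right) + 6350 = 53717 + 6350 = 60067$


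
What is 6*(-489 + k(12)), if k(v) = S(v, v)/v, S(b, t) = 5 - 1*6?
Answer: -5869/2 ≈ -2934.5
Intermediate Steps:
S(b, t) = -1 (S(b, t) = 5 - 6 = -1)
k(v) = -1/v
6*(-489 + k(12)) = 6*(-489 - 1/12) = 6*(-5869/12) = -5869/2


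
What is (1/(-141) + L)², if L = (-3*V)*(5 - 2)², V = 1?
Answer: 14500864/19881 ≈ 729.38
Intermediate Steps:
L = -27 (L = (-3*1)*(5 - 2)² = -3*3² = -3*9 = -27)
(1/(-141) + L)² = (1/(-141) - 27)² = (-1/141 - 27)² = (-3808/141)² = 14500864/19881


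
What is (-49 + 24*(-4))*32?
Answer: -4640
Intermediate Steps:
(-49 + 24*(-4))*32 = (-49 - 96)*32 = -145*32 = -4640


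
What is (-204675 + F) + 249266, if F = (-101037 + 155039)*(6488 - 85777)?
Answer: -4281719987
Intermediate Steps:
F = -4281764578 (F = 54002*(-79289) = -4281764578)
(-204675 + F) + 249266 = (-204675 - 4281764578) + 249266 = -4281969253 + 249266 = -4281719987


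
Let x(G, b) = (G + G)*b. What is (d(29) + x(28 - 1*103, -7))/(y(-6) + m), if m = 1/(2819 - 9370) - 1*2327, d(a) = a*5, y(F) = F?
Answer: -7828445/15283484 ≈ -0.51222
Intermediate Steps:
d(a) = 5*a
x(G, b) = 2*G*b (x(G, b) = (2*G)*b = 2*G*b)
m = -15244178/6551 (m = 1/(-6551) - 2327 = -1/6551 - 2327 = -15244178/6551 ≈ -2327.0)
(d(29) + x(28 - 1*103, -7))/(y(-6) + m) = (5*29 + 2*(28 - 1*103)*(-7))/(-6 - 15244178/6551) = (145 + 2*(28 - 103)*(-7))/(-15283484/6551) = (145 + 2*(-75)*(-7))*(-6551/15283484) = (145 + 1050)*(-6551/15283484) = 1195*(-6551/15283484) = -7828445/15283484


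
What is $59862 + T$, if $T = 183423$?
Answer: $243285$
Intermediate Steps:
$59862 + T = 59862 + 183423 = 243285$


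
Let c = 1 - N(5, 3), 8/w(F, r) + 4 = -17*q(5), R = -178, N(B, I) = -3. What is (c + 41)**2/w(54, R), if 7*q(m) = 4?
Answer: -24300/7 ≈ -3471.4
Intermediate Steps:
q(m) = 4/7 (q(m) = (1/7)*4 = 4/7)
w(F, r) = -7/12 (w(F, r) = 8/(-4 - 17*4/7) = 8/(-4 - 68/7) = 8/(-96/7) = 8*(-7/96) = -7/12)
c = 4 (c = 1 - 1*(-3) = 1 + 3 = 4)
(c + 41)**2/w(54, R) = (4 + 41)**2/(-7/12) = 45**2*(-12/7) = 2025*(-12/7) = -24300/7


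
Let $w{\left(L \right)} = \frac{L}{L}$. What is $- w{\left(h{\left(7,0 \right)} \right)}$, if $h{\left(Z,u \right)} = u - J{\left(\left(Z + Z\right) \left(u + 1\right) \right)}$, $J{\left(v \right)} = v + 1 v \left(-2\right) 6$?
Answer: $-1$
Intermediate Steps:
$J{\left(v \right)} = - 11 v$ ($J{\left(v \right)} = v + v \left(-2\right) 6 = v + - 2 v 6 = v - 12 v = - 11 v$)
$h{\left(Z,u \right)} = u + 22 Z \left(1 + u\right)$ ($h{\left(Z,u \right)} = u - - 11 \left(Z + Z\right) \left(u + 1\right) = u - - 11 \cdot 2 Z \left(1 + u\right) = u - - 22 Z \left(1 + u\right) = u + 22 Z \left(1 + u\right)$)
$w{\left(L \right)} = 1$
$- w{\left(h{\left(7,0 \right)} \right)} = \left(-1\right) 1 = -1$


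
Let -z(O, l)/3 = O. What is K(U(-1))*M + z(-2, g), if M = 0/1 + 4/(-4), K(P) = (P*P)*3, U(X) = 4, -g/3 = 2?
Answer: -42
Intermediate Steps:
g = -6 (g = -3*2 = -6)
z(O, l) = -3*O
K(P) = 3*P**2 (K(P) = P**2*3 = 3*P**2)
M = -1 (M = 0*1 + 4*(-1/4) = 0 - 1 = -1)
K(U(-1))*M + z(-2, g) = (3*4**2)*(-1) - 3*(-2) = (3*16)*(-1) + 6 = 48*(-1) + 6 = -48 + 6 = -42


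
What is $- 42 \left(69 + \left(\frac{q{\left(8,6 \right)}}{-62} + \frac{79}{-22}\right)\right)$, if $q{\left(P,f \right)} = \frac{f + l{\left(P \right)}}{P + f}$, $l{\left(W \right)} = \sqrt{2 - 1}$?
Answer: $- \frac{1873347}{682} \approx -2746.8$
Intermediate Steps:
$l{\left(W \right)} = 1$ ($l{\left(W \right)} = \sqrt{1} = 1$)
$q{\left(P,f \right)} = \frac{1 + f}{P + f}$ ($q{\left(P,f \right)} = \frac{f + 1}{P + f} = \frac{1 + f}{P + f}$)
$- 42 \left(69 + \left(\frac{q{\left(8,6 \right)}}{-62} + \frac{79}{-22}\right)\right) = - 42 \left(69 + \left(\frac{\frac{1}{8 + 6} \left(1 + 6\right)}{-62} + \frac{79}{-22}\right)\right) = - 42 \left(69 + \left(\frac{1}{14} \cdot 7 \left(- \frac{1}{62}\right) + 79 \left(- \frac{1}{22}\right)\right)\right) = - 42 \left(69 - \left(\frac{79}{22} - \frac{1}{14} \cdot 7 \left(- \frac{1}{62}\right)\right)\right) = - 42 \left(69 + \left(\frac{1}{2} \left(- \frac{1}{62}\right) - \frac{79}{22}\right)\right) = - 42 \left(69 - \frac{4909}{1364}\right) = \left(-42\right) \frac{89207}{1364} = - \frac{1873347}{682}$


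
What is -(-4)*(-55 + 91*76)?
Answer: 27444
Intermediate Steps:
-(-4)*(-55 + 91*76) = -(-4)*(-55 + 6916) = -(-4)*6861 = -4*(-6861) = 27444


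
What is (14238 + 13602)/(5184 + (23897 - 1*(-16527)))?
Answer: 3480/5701 ≈ 0.61042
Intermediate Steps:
(14238 + 13602)/(5184 + (23897 - 1*(-16527))) = 27840/(5184 + (23897 + 16527)) = 27840/(5184 + 40424) = 27840/45608 = 27840*(1/45608) = 3480/5701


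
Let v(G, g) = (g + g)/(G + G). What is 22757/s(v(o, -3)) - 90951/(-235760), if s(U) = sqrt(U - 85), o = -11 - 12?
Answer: 12993/33680 - 22757*I*sqrt(2806)/488 ≈ 0.38578 - 2470.2*I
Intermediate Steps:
o = -23
v(G, g) = g/G (v(G, g) = (2*g)/((2*G)) = (2*g)*(1/(2*G)) = g/G)
s(U) = sqrt(-85 + U)
22757/s(v(o, -3)) - 90951/(-235760) = 22757/(sqrt(-85 - 3/(-23))) - 90951/(-235760) = 22757/(sqrt(-85 - 3*(-1/23))) - 90951*(-1/235760) = 22757/(sqrt(-85 + 3/23)) + 12993/33680 = 22757/(sqrt(-1952/23)) + 12993/33680 = 22757/((4*I*sqrt(2806)/23)) + 12993/33680 = 22757*(-I*sqrt(2806)/488) + 12993/33680 = -22757*I*sqrt(2806)/488 + 12993/33680 = 12993/33680 - 22757*I*sqrt(2806)/488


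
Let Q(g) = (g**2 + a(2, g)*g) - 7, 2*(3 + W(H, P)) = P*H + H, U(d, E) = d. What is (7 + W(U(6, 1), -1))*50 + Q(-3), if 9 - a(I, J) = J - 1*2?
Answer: 160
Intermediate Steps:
a(I, J) = 11 - J (a(I, J) = 9 - (J - 1*2) = 9 - (J - 2) = 9 - (-2 + J) = 9 + (2 - J) = 11 - J)
W(H, P) = -3 + H/2 + H*P/2 (W(H, P) = -3 + (P*H + H)/2 = -3 + (H*P + H)/2 = -3 + (H + H*P)/2 = -3 + (H/2 + H*P/2) = -3 + H/2 + H*P/2)
Q(g) = -7 + g**2 + g*(11 - g) (Q(g) = (g**2 + (11 - g)*g) - 7 = (g**2 + g*(11 - g)) - 7 = -7 + g**2 + g*(11 - g))
(7 + W(U(6, 1), -1))*50 + Q(-3) = (7 + (-3 + (1/2)*6 + (1/2)*6*(-1)))*50 + (-7 + 11*(-3)) = (7 + (-3 + 3 - 3))*50 + (-7 - 33) = (7 - 3)*50 - 40 = 4*50 - 40 = 200 - 40 = 160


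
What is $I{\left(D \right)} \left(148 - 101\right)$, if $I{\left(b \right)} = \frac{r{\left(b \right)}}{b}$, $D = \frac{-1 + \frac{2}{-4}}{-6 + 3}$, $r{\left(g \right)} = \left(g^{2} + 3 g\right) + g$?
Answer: $\frac{423}{2} \approx 211.5$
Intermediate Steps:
$r{\left(g \right)} = g^{2} + 4 g$
$D = \frac{1}{2}$ ($D = \frac{-1 + 2 \left(- \frac{1}{4}\right)}{-3} = \left(-1 - \frac{1}{2}\right) \left(- \frac{1}{3}\right) = \left(- \frac{3}{2}\right) \left(- \frac{1}{3}\right) = \frac{1}{2} \approx 0.5$)
$I{\left(b \right)} = 4 + b$ ($I{\left(b \right)} = \frac{b \left(4 + b\right)}{b} = 4 + b$)
$I{\left(D \right)} \left(148 - 101\right) = \left(4 + \frac{1}{2}\right) \left(148 - 101\right) = \frac{9}{2} \cdot 47 = \frac{423}{2}$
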